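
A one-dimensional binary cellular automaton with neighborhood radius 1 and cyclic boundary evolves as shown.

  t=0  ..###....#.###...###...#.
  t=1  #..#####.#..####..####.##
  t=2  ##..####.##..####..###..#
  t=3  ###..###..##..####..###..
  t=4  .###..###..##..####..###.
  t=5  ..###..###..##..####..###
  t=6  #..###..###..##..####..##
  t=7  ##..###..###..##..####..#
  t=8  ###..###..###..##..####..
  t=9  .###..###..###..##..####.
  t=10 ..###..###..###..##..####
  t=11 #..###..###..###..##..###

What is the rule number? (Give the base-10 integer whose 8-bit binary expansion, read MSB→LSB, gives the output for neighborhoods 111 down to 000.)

  nb ###: next=#  (t=0,i=3, bit7=1)
  nb ##.: next=#  (t=0,i=4, bit6=1)
  nb #.#: next=.  (t=0,i=10, bit5=0)
  nb #..: next=#  (t=0,i=5, bit4=1)
  nb .##: next=.  (t=0,i=2, bit3=0)
  nb .#.: next=#  (t=0,i=9, bit2=1)
  nb ..#: next=.  (t=0,i=1, bit1=0)
  nb ...: next=#  (t=0,i=0, bit0=1)
  bits 11010101 = 213

213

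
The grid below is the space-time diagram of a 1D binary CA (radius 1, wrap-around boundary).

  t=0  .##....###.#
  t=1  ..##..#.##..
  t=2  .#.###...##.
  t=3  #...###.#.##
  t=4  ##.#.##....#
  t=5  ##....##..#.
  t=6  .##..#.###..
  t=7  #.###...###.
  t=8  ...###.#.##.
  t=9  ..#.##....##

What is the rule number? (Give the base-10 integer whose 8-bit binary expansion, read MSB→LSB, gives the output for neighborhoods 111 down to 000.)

  [7] ### => #  t=0,i=8
  [6] ##. => #  t=0,i=2
  [5] #.# => .  t=0,i=0
  [4] #.. => #  t=0,i=3
  [3] .## => .  t=0,i=1
  [2] .#. => .  t=0,i=11
  [1] ..# => #  t=0,i=6
  [0] ... => .  t=0,i=4
  bits 11010010 = 210

210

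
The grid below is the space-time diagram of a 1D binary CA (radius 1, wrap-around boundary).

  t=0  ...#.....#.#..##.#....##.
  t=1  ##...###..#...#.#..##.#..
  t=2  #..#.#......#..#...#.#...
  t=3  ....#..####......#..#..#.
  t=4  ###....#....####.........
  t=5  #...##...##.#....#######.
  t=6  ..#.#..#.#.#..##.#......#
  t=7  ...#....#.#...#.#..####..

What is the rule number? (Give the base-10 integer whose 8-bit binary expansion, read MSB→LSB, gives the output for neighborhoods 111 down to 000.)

41

  ###|.  b7=0 t=1,i=6
  ##.|.  b6=0 t=0,i=15
  #.#|#  b5=1 t=0,i=10
  #..|.  b4=0 t=0,i=4
  .##|#  b3=1 t=0,i=14
  .#.|.  b2=0 t=0,i=3
  ..#|.  b1=0 t=0,i=2
  ...|#  b0=1 t=0,i=0
  bits 00101001 = 41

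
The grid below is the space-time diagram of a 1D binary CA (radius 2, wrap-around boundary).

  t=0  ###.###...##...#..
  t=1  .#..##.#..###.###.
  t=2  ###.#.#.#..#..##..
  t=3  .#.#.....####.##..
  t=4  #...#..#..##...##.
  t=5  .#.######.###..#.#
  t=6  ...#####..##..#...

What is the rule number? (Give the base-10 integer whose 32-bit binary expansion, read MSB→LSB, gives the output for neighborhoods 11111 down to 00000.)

3313816406

  nb #####: next=#  (t=5,i=5, bit31=1)
  nb ####.: next=#  (t=3,i=11, bit30=1)
  nb ###.#: next=.  (t=0,i=2, bit29=0)
  nb ###..: next=.  (t=0,i=6, bit28=0)
  nb ##.##: next=.  (t=0,i=3, bit27=0)
  nb ##.#.: next=#  (t=1,i=6, bit26=1)
  nb ##..#: next=.  (t=1,i=17, bit25=0)
  nb ##...: next=#  (t=0,i=7, bit24=1)
  nb #.###: next=#  (t=0,i=4, bit23=1)
  nb #.##.: next=.  (t=3,i=14, bit22=0)
  nb #.#.#: next=.  (t=2,i=4, bit21=0)
  nb #.#..: next=.  (t=1,i=7, bit20=0)
  nb #..##: next=.  (t=0,i=17, bit19=0)
  nb #..#.: next=#  (t=1,i=0, bit18=1)
  nb #...#: next=.  (t=0,i=8, bit17=0)
  nb #....: next=.  (t=3,i=5, bit16=0)
  nb .####: next=#  (t=3,i=10, bit15=1)
  nb .###.: next=#  (t=0,i=1, bit14=1)
  nb .##.#: next=.  (t=1,i=5, bit13=0)
  nb .##..: next=#  (t=0,i=11, bit12=1)
  nb .#.##: next=.  (t=5,i=2, bit11=0)
  nb .#.#.: next=.  (t=2,i=5, bit10=0)
  nb .#..#: next=#  (t=0,i=16, bit9=1)
  nb .#...: next=#  (t=3,i=4, bit8=1)
  nb ..###: next=.  (t=0,i=0, bit7=0)
  nb ..##.: next=#  (t=0,i=10, bit6=1)
  nb ..#.#: next=.  (t=3,i=1, bit5=0)
  nb ..#..: next=#  (t=0,i=15, bit4=1)
  nb ...##: next=.  (t=0,i=9, bit3=0)
  nb ...#.: next=#  (t=0,i=14, bit2=1)
  nb ....#: next=#  (t=3,i=7, bit1=1)
  nb .....: next=.  (t=3,i=6, bit0=0)
  bits 11000101100001001101001101010110 = 3313816406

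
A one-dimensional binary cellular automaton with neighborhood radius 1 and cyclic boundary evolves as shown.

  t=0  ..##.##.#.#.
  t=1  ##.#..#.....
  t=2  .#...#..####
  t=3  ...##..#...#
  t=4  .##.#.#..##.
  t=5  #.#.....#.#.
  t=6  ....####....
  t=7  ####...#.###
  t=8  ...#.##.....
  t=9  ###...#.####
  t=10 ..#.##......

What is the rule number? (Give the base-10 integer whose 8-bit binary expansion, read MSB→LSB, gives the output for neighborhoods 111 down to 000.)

67

  nb ###: next=.  (t=2,i=9, bit7=0)
  nb ##.: next=#  (t=0,i=3, bit6=1)
  nb #.#: next=.  (t=0,i=4, bit5=0)
  nb #..: next=.  (t=0,i=11, bit4=0)
  nb .##: next=.  (t=0,i=2, bit3=0)
  nb .#.: next=.  (t=0,i=8, bit2=0)
  nb ..#: next=#  (t=0,i=1, bit1=1)
  nb ...: next=#  (t=0,i=0, bit0=1)
  bits 01000011 = 67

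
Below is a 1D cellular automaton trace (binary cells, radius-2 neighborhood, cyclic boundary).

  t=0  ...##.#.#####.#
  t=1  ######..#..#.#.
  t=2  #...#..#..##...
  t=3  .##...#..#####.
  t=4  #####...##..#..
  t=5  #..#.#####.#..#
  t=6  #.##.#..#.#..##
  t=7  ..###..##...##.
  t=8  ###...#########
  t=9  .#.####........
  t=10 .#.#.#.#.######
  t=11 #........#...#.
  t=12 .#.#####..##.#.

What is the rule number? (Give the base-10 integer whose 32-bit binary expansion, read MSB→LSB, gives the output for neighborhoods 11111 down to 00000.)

1171141099

  #####|.  b31=0 t=0,i=10
  ####.|#  b30=1 t=0,i=11
  ###.#|.  b29=0 t=0,i=12
  ###..|.  b28=0 t=1,i=5
  ##.##|.  b27=0 t=6,i=1
  ##.#.|#  b26=1 t=0,i=5
  ##..#|.  b25=0 t=1,i=6
  ##...|#  b24=1 t=2,i=12
  #.###|#  b23=1 t=0,i=8
  #.##.|#  b22=1 t=6,i=2
  #.#.#|.  b21=0 t=0,i=6
  #.#..|.  b20=0 t=0,i=14
  #..##|#  b19=1 t=2,i=9
  #..#.|#  b18=1 t=1,i=7
  #...#|#  b17=1 t=0,i=1
  #....|.  b16=0 t=9,i=8
  .####|.  b15=0 t=0,i=9
  .###.|.  b14=0 t=6,i=14
  .##.#|#  b13=1 t=0,i=4
  .##..|#  b12=1 t=2,i=11
  .#.##|.  b11=0 t=0,i=7
  .#.#.|.  b10=0 t=1,i=12
  .#..#|.  b9=0 t=1,i=9
  .#...|#  b8=1 t=0,i=0
  ..###|#  b7=1 t=3,i=9
  ..##.|#  b6=1 t=0,i=3
  ..#.#|#  b5=1 t=1,i=11
  ..#..|.  b4=0 t=1,i=8
  ...##|#  b3=1 t=0,i=2
  ...#.|.  b2=0 t=2,i=3
  ....#|#  b1=1 t=9,i=14
  .....|#  b0=1 t=9,i=9
  bits 01000101110011100011000111101011 = 1171141099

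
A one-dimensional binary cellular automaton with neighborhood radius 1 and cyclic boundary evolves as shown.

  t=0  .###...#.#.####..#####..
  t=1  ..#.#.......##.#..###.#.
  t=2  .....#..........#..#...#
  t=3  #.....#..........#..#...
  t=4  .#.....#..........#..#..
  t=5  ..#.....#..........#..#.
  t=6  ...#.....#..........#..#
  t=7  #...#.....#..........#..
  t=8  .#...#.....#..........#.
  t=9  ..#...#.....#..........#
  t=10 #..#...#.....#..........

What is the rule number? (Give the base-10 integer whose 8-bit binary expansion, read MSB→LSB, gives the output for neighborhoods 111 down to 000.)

144

  nb ###: next=#  (t=0,i=2, bit7=1)
  nb ##.: next=.  (t=0,i=3, bit6=0)
  nb #.#: next=.  (t=0,i=8, bit5=0)
  nb #..: next=#  (t=0,i=4, bit4=1)
  nb .##: next=.  (t=0,i=1, bit3=0)
  nb .#.: next=.  (t=0,i=7, bit2=0)
  nb ..#: next=.  (t=0,i=0, bit1=0)
  nb ...: next=.  (t=0,i=5, bit0=0)
  bits 10010000 = 144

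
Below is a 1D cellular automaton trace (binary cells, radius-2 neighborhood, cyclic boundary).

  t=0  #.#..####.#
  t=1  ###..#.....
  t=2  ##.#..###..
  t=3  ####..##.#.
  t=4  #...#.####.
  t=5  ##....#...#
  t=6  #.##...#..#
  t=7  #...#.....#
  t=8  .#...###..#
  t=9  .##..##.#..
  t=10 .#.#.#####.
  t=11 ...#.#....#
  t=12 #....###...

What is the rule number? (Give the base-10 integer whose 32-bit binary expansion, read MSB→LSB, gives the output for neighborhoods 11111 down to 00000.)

129065409

  ##### -> .   bit 31 = 0  t=10,i=7
  ####. -> .   bit 30 = 0  t=0,i=7
  ###.# -> .   bit 29 = 0  t=0,i=8
  ###.. -> .   bit 28 = 0  t=1,i=2
  ##.## -> .   bit 27 = 0  t=0,i=9
  ##.#. -> #   bit 26 = 1  t=0,i=1
  ##..# -> #   bit 25 = 1  t=1,i=3
  ##... -> #   bit 24 = 1  t=5,i=2
  #.### -> #   bit 23 = 1  t=3,i=0
  #.##. -> .   bit 22 = 0  t=0,i=10
  #.#.# -> #   bit 21 = 1  t=3,i=9
  #.#.. -> #   bit 20 = 1  t=0,i=2
  #..## -> .   bit 19 = 0  t=0,i=4
  #..#. -> .   bit 18 = 0  t=1,i=4
  #...# -> .   bit 17 = 0  t=4,i=2
  #.... -> #   bit 16 = 1  t=1,i=7
  .#### -> .   bit 15 = 0  t=0,i=6
  .###. -> #   bit 14 = 1  t=1,i=1
  .##.# -> #   bit 13 = 1  t=0,i=0
  .##.. -> .   bit 12 = 0  t=6,i=3
  .#.## -> .   bit 11 = 0  t=3,i=10
  .#.#. -> .   bit 10 = 0  t=8,i=0
  .#..# -> .   bit 9 = 0  t=0,i=3
  .#... -> #   bit 8 = 1  t=1,i=6
  ..### -> #   bit 7 = 1  t=0,i=5
  ..##. -> #   bit 6 = 1  t=2,i=0
  ..#.# -> .   bit 5 = 0  t=4,i=4
  ..#.. -> .   bit 4 = 0  t=1,i=5
  ...## -> .   bit 3 = 0  t=1,i=10
  ...#. -> .   bit 2 = 0  t=4,i=3
  ....# -> .   bit 1 = 0  t=1,i=9
  ..... -> #   bit 0 = 1  t=1,i=8
  bits 00000111101100010110000111000001 = 129065409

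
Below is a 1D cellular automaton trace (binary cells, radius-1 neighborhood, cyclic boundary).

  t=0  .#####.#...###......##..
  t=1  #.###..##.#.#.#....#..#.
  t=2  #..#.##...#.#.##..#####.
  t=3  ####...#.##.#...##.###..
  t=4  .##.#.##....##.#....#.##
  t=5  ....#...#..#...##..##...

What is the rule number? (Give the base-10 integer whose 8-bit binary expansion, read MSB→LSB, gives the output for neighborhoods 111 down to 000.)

  ###|#  b7=1 t=0,i=2
  ##.|.  b6=0 t=0,i=5
  #.#|.  b5=0 t=0,i=6
  #..|#  b4=1 t=0,i=8
  .##|.  b3=0 t=0,i=1
  .#.|#  b2=1 t=0,i=7
  ..#|#  b1=1 t=0,i=0
  ...|.  b0=0 t=0,i=9
  bits 10010110 = 150

150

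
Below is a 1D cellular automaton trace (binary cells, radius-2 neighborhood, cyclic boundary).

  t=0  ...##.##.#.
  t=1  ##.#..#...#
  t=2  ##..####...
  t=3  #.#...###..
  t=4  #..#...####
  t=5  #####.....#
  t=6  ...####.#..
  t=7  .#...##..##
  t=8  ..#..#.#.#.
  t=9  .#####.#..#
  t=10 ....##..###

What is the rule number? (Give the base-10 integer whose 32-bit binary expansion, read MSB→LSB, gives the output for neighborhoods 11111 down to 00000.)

1936016246

  #####|.  b31=0 t=4,i=9
  ####.|#  b30=1 t=2,i=6
  ###.#|#  b29=1 t=1,i=1
  ###..|#  b28=1 t=2,i=7
  ##.##|.  b27=0 t=0,i=5
  ##.#.|.  b26=0 t=0,i=8
  ##..#|#  b25=1 t=2,i=2
  ##...|#  b24=1 t=2,i=8
  #.###|.  b23=0 t=9,i=1
  #.##.|#  b22=1 t=0,i=6
  #.#.#|#  b21=1 t=8,i=7
  #.#..|.  b20=0 t=0,i=9
  #..##|.  b19=0 t=2,i=3
  #..#.|#  b18=1 t=1,i=5
  #...#|.  b17=0 t=1,i=8
  #....|#  b16=1 t=0,i=0
  .####|.  b15=0 t=2,i=5
  .###.|#  b14=1 t=1,i=0
  .##.#|.  b13=0 t=0,i=4
  .##..|.  b12=0 t=2,i=1
  .#.##|.  b11=0 t=9,i=0
  .#.#.|.  b10=0 t=3,i=1
  .#..#|#  b9=1 t=1,i=4
  .#...|#  b8=1 t=0,i=10
  ..###|.  b7=0 t=1,i=10
  ..##.|#  b6=1 t=0,i=3
  ..#.#|#  b5=1 t=3,i=0
  ..#..|#  b4=1 t=1,i=6
  ...##|.  b3=0 t=0,i=2
  ...#.|#  b2=1 t=8,i=1
  ....#|#  b1=1 t=0,i=1
  .....|.  b0=0 t=5,i=7
  bits 01110011011001010100001101110110 = 1936016246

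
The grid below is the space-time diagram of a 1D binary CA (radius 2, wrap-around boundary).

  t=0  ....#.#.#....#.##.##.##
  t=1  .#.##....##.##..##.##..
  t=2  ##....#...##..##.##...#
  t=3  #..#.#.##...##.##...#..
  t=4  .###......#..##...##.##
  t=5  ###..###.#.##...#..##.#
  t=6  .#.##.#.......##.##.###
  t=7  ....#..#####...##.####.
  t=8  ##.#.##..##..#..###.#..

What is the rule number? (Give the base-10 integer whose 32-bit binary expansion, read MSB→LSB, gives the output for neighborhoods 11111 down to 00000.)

  nb #####: next=#  (t=7,i=9, bit31=1)
  nb ####.: next=#  (t=5,i=1, bit30=1)
  nb ###.#: next=.  (t=5,i=7, bit29=0)
  nb ###..: next=.  (t=2,i=1, bit28=0)
  nb ##.##: next=#  (t=0,i=17, bit27=1)
  nb ##.#.: next=.  (t=5,i=8, bit26=0)
  nb ##..#: next=#  (t=1,i=14, bit25=1)
  nb ##...: next=.  (t=0,i=0, bit24=0)
  nb #.###: next=#  (t=4,i=1, bit23=1)
  nb #.##.: next=.  (t=0,i=15, bit22=0)
  nb #.#.#: next=.  (t=0,i=6, bit21=0)
  nb #.#..: next=.  (t=0,i=8, bit20=0)
  nb #..##: next=#  (t=1,i=15, bit19=1)
  nb #..#.: next=#  (t=3,i=2, bit18=1)
  nb #...#: next=#  (t=1,i=22, bit17=1)
  nb #....: next=#  (t=0,i=1, bit16=1)
  nb .####: next=.  (t=5,i=0, bit15=0)
  nb .###.: next=#  (t=2,i=0, bit14=1)
  nb .##.#: next=#  (t=0,i=16, bit13=1)
  nb .##..: next=.  (t=0,i=22, bit12=0)
  nb .#.##: next=.  (t=0,i=14, bit11=0)
  nb .#.#.: next=.  (t=0,i=5, bit10=0)
  nb .#..#: next=#  (t=3,i=1, bit9=1)
  nb .#...: next=#  (t=0,i=9, bit8=1)
  nb ..###: next=.  (t=2,i=22, bit7=0)
  nb ..##.: next=.  (t=1,i=9, bit6=0)
  nb ..#.#: next=#  (t=0,i=4, bit5=1)
  nb ..#..: next=.  (t=2,i=6, bit4=0)
  nb ...##: next=.  (t=1,i=8, bit3=0)
  nb ...#.: next=#  (t=0,i=3, bit2=1)
  nb ....#: next=.  (t=0,i=2, bit1=0)
  nb .....: next=#  (t=4,i=6, bit0=1)
  bits 11001010100011110110001100100101 = 3398394661

3398394661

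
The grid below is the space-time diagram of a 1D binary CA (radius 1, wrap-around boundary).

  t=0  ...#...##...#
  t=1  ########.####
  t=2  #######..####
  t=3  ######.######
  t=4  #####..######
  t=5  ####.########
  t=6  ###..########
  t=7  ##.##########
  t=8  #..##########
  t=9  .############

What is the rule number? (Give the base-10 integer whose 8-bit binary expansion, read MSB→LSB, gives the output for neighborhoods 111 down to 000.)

  ###|#  b7=1 t=1,i=0
  ##.|.  b6=0 t=0,i=8
  #.#|.  b5=0 t=1,i=8
  #..|#  b4=1 t=0,i=0
  .##|#  b3=1 t=0,i=7
  .#.|#  b2=1 t=0,i=3
  ..#|#  b1=1 t=0,i=2
  ...|#  b0=1 t=0,i=1
  bits 10011111 = 159

159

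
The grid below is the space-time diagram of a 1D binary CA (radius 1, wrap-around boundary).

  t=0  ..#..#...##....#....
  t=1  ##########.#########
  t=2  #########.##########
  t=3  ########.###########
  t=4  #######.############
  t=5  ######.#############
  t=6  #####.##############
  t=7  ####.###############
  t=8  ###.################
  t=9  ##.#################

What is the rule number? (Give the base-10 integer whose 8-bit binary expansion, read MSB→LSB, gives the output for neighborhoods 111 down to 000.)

191

  ###|#  b7=1 t=1,i=0
  ##.|.  b6=0 t=0,i=10
  #.#|#  b5=1 t=1,i=10
  #..|#  b4=1 t=0,i=3
  .##|#  b3=1 t=0,i=9
  .#.|#  b2=1 t=0,i=2
  ..#|#  b1=1 t=0,i=1
  ...|#  b0=1 t=0,i=0
  bits 10111111 = 191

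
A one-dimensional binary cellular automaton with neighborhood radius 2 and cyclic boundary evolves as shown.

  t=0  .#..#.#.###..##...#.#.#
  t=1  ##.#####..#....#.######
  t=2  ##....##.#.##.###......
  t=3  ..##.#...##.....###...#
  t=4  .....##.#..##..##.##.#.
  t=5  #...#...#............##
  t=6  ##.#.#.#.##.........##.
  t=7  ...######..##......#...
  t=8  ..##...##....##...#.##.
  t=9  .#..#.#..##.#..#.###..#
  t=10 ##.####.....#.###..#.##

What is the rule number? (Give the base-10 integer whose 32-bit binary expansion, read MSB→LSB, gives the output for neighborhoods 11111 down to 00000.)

  #####|.  b31=0 t=1,i=5
  ####.|#  b30=1 t=1,i=0
  ###.#|#  b29=1 t=1,i=1
  ###..|#  b28=1 t=0,i=10
  ##.##|.  b27=0 t=1,i=2
  ##.#.|.  b26=0 t=2,i=8
  ##..#|.  b25=0 t=0,i=11
  ##...|#  b24=1 t=0,i=15
  #.###|.  b23=0 t=0,i=8
  #.##.|.  b22=0 t=2,i=11
  #.#.#|#  b21=1 t=0,i=6
  #.#..|#  b20=1 t=0,i=1
  #..##|.  b19=0 t=0,i=12
  #..#.|#  b18=1 t=0,i=3
  #...#|.  b17=0 t=0,i=16
  #....|#  b16=1 t=1,i=12
  .####|.  b15=0 t=1,i=4
  .###.|.  b14=0 t=0,i=9
  .##.#|.  b13=0 t=2,i=7
  .##..|.  b12=0 t=0,i=14
  .#.##|#  b11=1 t=0,i=7
  .#.#.|#  b10=1 t=0,i=0
  .#..#|.  b9=0 t=0,i=2
  .#...|#  b8=1 t=1,i=11
  ..###|#  b7=1 t=3,i=16
  ..##.|.  b6=0 t=0,i=13
  ..#.#|#  b5=1 t=0,i=4
  ..#..|.  b4=0 t=1,i=10
  ...##|#  b3=1 t=2,i=5
  ...#.|#  b2=1 t=0,i=17
  ....#|.  b1=0 t=1,i=13
  .....|.  b0=0 t=2,i=19
  bits 01110001001101010000110110101100 = 1899302316

1899302316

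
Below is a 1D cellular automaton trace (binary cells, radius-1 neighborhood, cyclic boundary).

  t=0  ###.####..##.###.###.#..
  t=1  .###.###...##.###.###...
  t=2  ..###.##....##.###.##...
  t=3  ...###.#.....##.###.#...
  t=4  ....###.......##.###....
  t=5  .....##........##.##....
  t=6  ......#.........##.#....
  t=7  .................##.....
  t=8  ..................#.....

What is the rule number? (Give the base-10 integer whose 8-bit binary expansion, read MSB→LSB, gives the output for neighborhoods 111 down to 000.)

  ### -> #   bit 7 = 1  t=0,i=1
  ##. -> #   bit 6 = 1  t=0,i=2
  #.# -> #   bit 5 = 1  t=0,i=3
  #.. -> .   bit 4 = 0  t=0,i=8
  .## -> .   bit 3 = 0  t=0,i=0
  .#. -> .   bit 2 = 0  t=0,i=21
  ..# -> .   bit 1 = 0  t=0,i=9
  ... -> .   bit 0 = 0  t=1,i=9
  bits 11100000 = 224

224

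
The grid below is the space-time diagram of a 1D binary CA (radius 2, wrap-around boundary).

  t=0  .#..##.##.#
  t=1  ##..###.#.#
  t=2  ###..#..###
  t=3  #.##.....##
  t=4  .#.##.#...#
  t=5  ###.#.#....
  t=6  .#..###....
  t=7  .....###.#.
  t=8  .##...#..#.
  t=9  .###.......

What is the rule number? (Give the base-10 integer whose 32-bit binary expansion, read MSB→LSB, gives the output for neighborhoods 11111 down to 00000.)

2612067393

  #####|#  b31=1 t=2,i=0
  ####.|.  b30=0 t=2,i=1
  ###.#|.  b29=0 t=1,i=6
  ###..|#  b28=1 t=1,i=1
  ##.##|#  b27=1 t=0,i=6
  ##.#.|.  b26=0 t=0,i=9
  ##..#|#  b25=1 t=1,i=2
  ##...|#  b24=1 t=3,i=4
  #.###|#  b23=1 t=1,i=10
  #.##.|.  b22=0 t=0,i=7
  #.#.#|#  b21=1 t=0,i=10
  #.#..|#  b20=1 t=0,i=1
  #..##|.  b19=0 t=0,i=3
  #..#.|.  b18=0 t=2,i=4
  #...#|.  b17=0 t=4,i=8
  #....|.  b16=0 t=3,i=5
  .####|#  b15=1 t=2,i=9
  .###.|#  b14=1 t=1,i=0
  .##.#|#  b13=1 t=0,i=5
  .##..|#  b12=1 t=3,i=3
  .#.##|#  b11=1 t=1,i=9
  .#.#.|#  b10=1 t=0,i=0
  .#..#|.  b9=0 t=0,i=2
  .#...|.  b8=0 t=4,i=7
  ..###|.  b7=0 t=1,i=4
  ..##.|#  b6=1 t=0,i=4
  ..#.#|.  b5=0 t=4,i=10
  ..#..|.  b4=0 t=2,i=5
  ...##|.  b3=0 t=3,i=8
  ...#.|.  b2=0 t=4,i=9
  ....#|.  b1=0 t=3,i=7
  .....|#  b0=1 t=3,i=6
  bits 10011011101100001111110001000001 = 2612067393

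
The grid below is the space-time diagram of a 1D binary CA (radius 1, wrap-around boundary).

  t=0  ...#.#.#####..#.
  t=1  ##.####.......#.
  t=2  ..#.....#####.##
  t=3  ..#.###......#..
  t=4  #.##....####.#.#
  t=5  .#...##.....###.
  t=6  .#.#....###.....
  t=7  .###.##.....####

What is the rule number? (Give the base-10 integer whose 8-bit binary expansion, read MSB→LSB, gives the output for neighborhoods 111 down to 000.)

  ### -> .   bit 7 = 0  t=0,i=8
  ##. -> .   bit 6 = 0  t=0,i=11
  #.# -> #   bit 5 = 1  t=0,i=4
  #.. -> .   bit 4 = 0  t=0,i=12
  .## -> .   bit 3 = 0  t=0,i=7
  .#. -> #   bit 2 = 1  t=0,i=3
  ..# -> .   bit 1 = 0  t=0,i=2
  ... -> #   bit 0 = 1  t=0,i=0
  bits 00100101 = 37

37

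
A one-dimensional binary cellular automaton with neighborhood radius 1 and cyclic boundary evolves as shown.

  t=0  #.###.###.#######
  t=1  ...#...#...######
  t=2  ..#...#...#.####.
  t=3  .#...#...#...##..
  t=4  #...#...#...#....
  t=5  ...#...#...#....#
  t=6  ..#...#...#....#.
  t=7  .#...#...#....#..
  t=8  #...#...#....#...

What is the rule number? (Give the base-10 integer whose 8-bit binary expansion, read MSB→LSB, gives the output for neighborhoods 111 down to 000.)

  ### -> #   bit 7 = 1  t=0,i=3
  ##. -> .   bit 6 = 0  t=0,i=0
  #.# -> .   bit 5 = 0  t=0,i=1
  #.. -> .   bit 4 = 0  t=1,i=0
  .## -> .   bit 3 = 0  t=0,i=2
  .#. -> .   bit 2 = 0  t=1,i=3
  ..# -> #   bit 1 = 1  t=1,i=2
  ... -> .   bit 0 = 0  t=1,i=1
  bits 10000010 = 130

130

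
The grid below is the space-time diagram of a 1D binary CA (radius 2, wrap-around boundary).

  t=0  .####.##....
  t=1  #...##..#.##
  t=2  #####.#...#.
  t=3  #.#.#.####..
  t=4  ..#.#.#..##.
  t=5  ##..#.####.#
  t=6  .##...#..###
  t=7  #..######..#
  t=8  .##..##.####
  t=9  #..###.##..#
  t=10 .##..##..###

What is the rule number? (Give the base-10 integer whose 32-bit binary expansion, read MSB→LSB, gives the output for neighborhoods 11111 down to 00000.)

3149529951

  ##### -> #   bit 31 = 1  t=2,i=2
  ####. -> .   bit 30 = 0  t=0,i=3
  ###.# -> #   bit 29 = 1  t=0,i=4
  ###.. -> #   bit 28 = 1  t=1,i=0
  ##.## -> #   bit 27 = 1  t=0,i=5
  ##.#. -> .   bit 26 = 0  t=2,i=5
  ##..# -> #   bit 25 = 1  t=1,i=6
  ##... -> #   bit 24 = 1  t=0,i=8
  #.### -> #   bit 23 = 1  t=1,i=10
  #.##. -> .   bit 22 = 0  t=0,i=6
  #.#.# -> #   bit 21 = 1  t=3,i=2
  #.#.. -> #   bit 20 = 1  t=2,i=6
  #..## -> #   bit 19 = 1  t=4,i=8
  #..#. -> .   bit 18 = 0  t=1,i=7
  #...# -> #   bit 17 = 1  t=1,i=2
  #.... -> .   bit 16 = 0  t=0,i=9
  .#### -> .   bit 15 = 0  t=0,i=2
  .###. -> .   bit 14 = 0  t=1,i=11
  .##.# -> .   bit 13 = 0  t=8,i=6
  .##.. -> .   bit 12 = 0  t=0,i=7
  .#.## -> .   bit 11 = 0  t=1,i=9
  .#.#. -> .   bit 10 = 0  t=3,i=1
  .#..# -> #   bit 9 = 1  t=4,i=7
  .#... -> #   bit 8 = 1  t=2,i=7
  ..### -> .   bit 7 = 0  t=0,i=1
  ..##. -> #   bit 6 = 1  t=1,i=4
  ..#.# -> .   bit 5 = 0  t=1,i=8
  ..#.. -> #   bit 4 = 1  t=6,i=6
  ...## -> #   bit 3 = 1  t=0,i=0
  ...#. -> #   bit 2 = 1  t=2,i=9
  ....# -> #   bit 1 = 1  t=0,i=11
  ..... -> #   bit 0 = 1  t=0,i=10
  bits 10111011101110100000001101011111 = 3149529951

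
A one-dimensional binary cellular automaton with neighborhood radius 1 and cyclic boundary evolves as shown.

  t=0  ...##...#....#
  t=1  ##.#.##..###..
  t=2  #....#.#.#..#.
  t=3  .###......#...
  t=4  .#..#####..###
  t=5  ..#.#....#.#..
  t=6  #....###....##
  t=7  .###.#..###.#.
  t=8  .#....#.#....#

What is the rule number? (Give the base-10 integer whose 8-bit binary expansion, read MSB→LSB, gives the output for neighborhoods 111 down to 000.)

25

  ### -> .   bit 7 = 0  t=1,i=10
  ##. -> .   bit 6 = 0  t=0,i=4
  #.# -> .   bit 5 = 0  t=1,i=2
  #.. -> #   bit 4 = 1  t=0,i=0
  .## -> #   bit 3 = 1  t=0,i=3
  .#. -> .   bit 2 = 0  t=0,i=8
  ..# -> .   bit 1 = 0  t=0,i=2
  ... -> #   bit 0 = 1  t=0,i=1
  bits 00011001 = 25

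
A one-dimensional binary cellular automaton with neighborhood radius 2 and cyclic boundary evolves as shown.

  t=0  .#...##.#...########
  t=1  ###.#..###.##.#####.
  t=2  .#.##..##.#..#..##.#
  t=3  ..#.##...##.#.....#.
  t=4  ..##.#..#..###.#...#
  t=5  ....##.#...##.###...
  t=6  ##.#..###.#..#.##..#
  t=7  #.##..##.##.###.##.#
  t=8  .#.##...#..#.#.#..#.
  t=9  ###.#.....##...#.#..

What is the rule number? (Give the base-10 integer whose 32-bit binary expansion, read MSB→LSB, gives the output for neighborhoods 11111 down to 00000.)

3725875625

  [31] ##### => #  t=0,i=14
  [30] ####. => #  t=0,i=18
  [29] ###.# => .  t=0,i=19
  [28] ###.. => #  t=5,i=16
  [27] ##.## => #  t=1,i=10
  [26] ##.#. => #  t=0,i=0
  [25] ##..# => #  t=2,i=5
  [24] ##... => .  t=3,i=6
  [23] #.### => .  t=1,i=0
  [22] #.##. => .  t=1,i=11
  [21] #.#.# => .  t=2,i=1
  [20] #.#.. => #  t=0,i=1
  [19] #..## => .  t=1,i=6
  [18] #..#. => #  t=2,i=12
  [17] #...# => .  t=0,i=3
  [16] #.... => .  t=3,i=14
  [15] .#### => .  t=0,i=13
  [14] .###. => #  t=1,i=1
  [13] .##.# => .  t=0,i=6
  [12] .##.. => #  t=2,i=4
  [11] .#.## => #  t=2,i=2
  [10] .#.#. => .  t=2,i=0
  [9] .#..# => .  t=1,i=5
  [8] .#... => #  t=0,i=2
  [7] ..### => #  t=0,i=12
  [6] ..##. => .  t=0,i=5
  [5] ..#.# => #  t=3,i=2
  [4] ..#.. => .  t=2,i=13
  [3] ...## => #  t=0,i=4
  [2] ...#. => .  t=3,i=1
  [1] ....# => .  t=3,i=16
  [0] ..... => #  t=3,i=15
  bits 11011110000101000101100110101001 = 3725875625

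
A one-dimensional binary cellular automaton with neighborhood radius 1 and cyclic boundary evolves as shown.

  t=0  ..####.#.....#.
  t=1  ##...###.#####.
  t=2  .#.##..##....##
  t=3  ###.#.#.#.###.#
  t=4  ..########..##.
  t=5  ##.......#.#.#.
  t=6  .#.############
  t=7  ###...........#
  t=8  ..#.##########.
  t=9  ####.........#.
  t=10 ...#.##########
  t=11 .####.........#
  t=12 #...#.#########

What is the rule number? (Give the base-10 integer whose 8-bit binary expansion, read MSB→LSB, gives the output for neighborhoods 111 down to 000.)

  ### -> .   bit 7 = 0  t=0,i=3
  ##. -> #   bit 6 = 1  t=0,i=5
  #.# -> #   bit 5 = 1  t=0,i=6
  #.. -> .   bit 4 = 0  t=0,i=8
  .## -> .   bit 3 = 0  t=0,i=2
  .#. -> #   bit 2 = 1  t=0,i=7
  ..# -> #   bit 1 = 1  t=0,i=1
  ... -> #   bit 0 = 1  t=0,i=0
  bits 01100111 = 103

103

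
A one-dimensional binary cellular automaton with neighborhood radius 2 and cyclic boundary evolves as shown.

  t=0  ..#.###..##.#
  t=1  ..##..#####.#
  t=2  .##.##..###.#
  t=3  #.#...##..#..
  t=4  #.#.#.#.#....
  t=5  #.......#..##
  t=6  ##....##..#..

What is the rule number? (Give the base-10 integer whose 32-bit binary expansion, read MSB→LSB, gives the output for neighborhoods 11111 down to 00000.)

  nb #####: next=#  (t=1,i=8, bit31=1)
  nb ####.: next=#  (t=1,i=9, bit30=1)
  nb ###.#: next=#  (t=1,i=10, bit29=1)
  nb ###..: next=#  (t=0,i=6, bit28=1)
  nb ##.##: next=.  (t=2,i=3, bit27=0)
  nb ##.#.: next=.  (t=0,i=11, bit26=0)
  nb ##..#: next=#  (t=0,i=7, bit25=1)
  nb ##...: next=#  (t=5,i=1, bit24=1)
  nb #.###: next=.  (t=0,i=4, bit23=0)
  nb #.##.: next=.  (t=2,i=1, bit22=0)
  nb #.#.#: next=.  (t=2,i=12, bit21=0)
  nb #.#..: next=#  (t=0,i=12, bit20=1)
  nb #..##: next=#  (t=0,i=8, bit19=1)
  nb #..#.: next=.  (t=0,i=1, bit18=0)
  nb #...#: next=#  (t=3,i=4, bit17=1)
  nb #....: next=.  (t=4,i=10, bit16=0)
  nb .####: next=.  (t=1,i=7, bit15=0)
  nb .###.: next=.  (t=0,i=5, bit14=0)
  nb .##.#: next=#  (t=0,i=10, bit13=1)
  nb .##..: next=.  (t=1,i=3, bit12=0)
  nb .#.##: next=#  (t=0,i=3, bit11=1)
  nb .#.#.: next=.  (t=3,i=1, bit10=0)
  nb .#..#: next=.  (t=0,i=0, bit9=0)
  nb .#...: next=.  (t=3,i=3, bit8=0)
  nb ..###: next=.  (t=1,i=6, bit7=0)
  nb ..##.: next=#  (t=0,i=9, bit6=1)
  nb ..#.#: next=#  (t=0,i=2, bit5=1)
  nb ..#..: next=.  (t=3,i=10, bit4=0)
  nb ...##: next=.  (t=3,i=5, bit3=0)
  nb ...#.: next=#  (t=4,i=12, bit2=1)
  nb ....#: next=#  (t=4,i=11, bit1=1)
  nb .....: next=.  (t=5,i=3, bit0=0)
  bits 11110011000110100010100001100110 = 4078577766

4078577766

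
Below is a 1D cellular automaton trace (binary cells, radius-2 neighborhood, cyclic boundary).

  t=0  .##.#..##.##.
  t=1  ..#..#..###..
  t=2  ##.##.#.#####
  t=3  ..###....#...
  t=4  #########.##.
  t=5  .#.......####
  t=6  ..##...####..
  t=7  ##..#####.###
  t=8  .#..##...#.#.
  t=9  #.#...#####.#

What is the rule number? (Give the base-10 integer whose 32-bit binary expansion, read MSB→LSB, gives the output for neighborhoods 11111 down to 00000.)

424142766

  [31] ##### => .  t=2,i=10
  [30] ####. => .  t=2,i=0
  [29] ###.# => .  t=2,i=1
  [28] ###.. => #  t=1,i=10
  [27] ##.## => #  t=0,i=9
  [26] ##.#. => .  t=0,i=3
  [25] ##..# => .  t=0,i=12
  [24] ##... => #  t=1,i=11
  [23] #.### => .  t=2,i=8
  [22] #.##. => #  t=0,i=10
  [21] #.#.# => .  t=2,i=6
  [20] #.#.. => .  t=0,i=4
  [19] #..## => .  t=0,i=0
  [18] #..#. => #  t=1,i=4
  [17] #...# => #  t=6,i=5
  [16] #.... => #  t=1,i=12
  [15] .#### => #  t=2,i=9
  [14] .###. => #  t=1,i=9
  [13] .##.# => #  t=0,i=2
  [12] .##.. => .  t=0,i=11
  [11] .#.## => .  t=2,i=7
  [10] .#.#. => #  t=8,i=10
  [9] .#..# => #  t=0,i=5
  [8] .#... => #  t=3,i=10
  [7] ..### => #  t=1,i=8
  [6] ..##. => .  t=0,i=1
  [5] ..#.# => #  t=8,i=9
  [4] ..#.. => .  t=1,i=2
  [3] ...## => #  t=3,i=1
  [2] ...#. => #  t=1,i=1
  [1] ....# => #  t=1,i=0
  [0] ..... => .  t=3,i=12
  bits 00011001010001111110011110101110 = 424142766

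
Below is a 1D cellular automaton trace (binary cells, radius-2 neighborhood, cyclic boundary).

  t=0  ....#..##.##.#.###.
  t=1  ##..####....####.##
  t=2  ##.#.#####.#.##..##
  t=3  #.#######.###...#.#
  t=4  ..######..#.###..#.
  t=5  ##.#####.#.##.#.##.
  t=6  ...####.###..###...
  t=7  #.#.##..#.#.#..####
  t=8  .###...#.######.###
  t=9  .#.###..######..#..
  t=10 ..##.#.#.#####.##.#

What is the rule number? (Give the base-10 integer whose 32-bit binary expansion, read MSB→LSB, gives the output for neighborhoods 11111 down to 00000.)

3586100825

  nb #####: next=#  (t=2,i=7, bit31=1)
  nb ####.: next=#  (t=1,i=0, bit30=1)
  nb ###.#: next=.  (t=1,i=15, bit29=0)
  nb ###..: next=#  (t=0,i=17, bit28=1)
  nb ##.##: next=.  (t=0,i=9, bit27=0)
  nb ##.#.: next=#  (t=0,i=12, bit26=1)
  nb ##..#: next=.  (t=1,i=2, bit25=0)
  nb ##...: next=#  (t=0,i=18, bit24=1)
  nb #.###: next=#  (t=0,i=15, bit23=1)
  nb #.##.: next=.  (t=0,i=10, bit22=0)
  nb #.#.#: next=#  (t=0,i=13, bit21=1)
  nb #.#..: next=#  (t=7,i=12, bit20=1)
  nb #..##: next=#  (t=0,i=6, bit19=1)
  nb #..#.: next=#  (t=4,i=9, bit18=1)
  nb #...#: next=#  (t=3,i=14, bit17=1)
  nb #....: next=#  (t=0,i=0, bit16=1)
  nb .####: next=#  (t=1,i=5, bit15=1)
  nb .###.: next=.  (t=0,i=16, bit14=0)
  nb .##.#: next=.  (t=0,i=8, bit13=0)
  nb .##..: next=.  (t=2,i=14, bit12=0)
  nb .#.##: next=#  (t=0,i=14, bit11=1)
  nb .#.#.: next=#  (t=7,i=9, bit10=1)
  nb .#..#: next=#  (t=0,i=5, bit9=1)
  nb .#...: next=.  (t=4,i=18, bit8=0)
  nb ..###: next=.  (t=1,i=4, bit7=0)
  nb ..##.: next=#  (t=0,i=7, bit6=1)
  nb ..#.#: next=.  (t=3,i=16, bit5=0)
  nb ..#..: next=#  (t=0,i=4, bit4=1)
  nb ...##: next=#  (t=1,i=11, bit3=1)
  nb ...#.: next=.  (t=0,i=3, bit2=0)
  nb ....#: next=.  (t=0,i=2, bit1=0)
  nb .....: next=#  (t=0,i=1, bit0=1)
  bits 11010101101111111000111001011001 = 3586100825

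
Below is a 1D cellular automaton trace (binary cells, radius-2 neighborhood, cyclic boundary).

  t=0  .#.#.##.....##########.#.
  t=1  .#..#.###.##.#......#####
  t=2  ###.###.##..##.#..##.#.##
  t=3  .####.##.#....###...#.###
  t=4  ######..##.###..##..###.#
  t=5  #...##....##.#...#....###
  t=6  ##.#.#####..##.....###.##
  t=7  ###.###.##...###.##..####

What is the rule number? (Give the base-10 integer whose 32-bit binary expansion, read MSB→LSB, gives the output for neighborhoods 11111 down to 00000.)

2106694186

  ##### -> .   bit 31 = 0  t=0,i=14
  ####. -> #   bit 30 = 1  t=0,i=20
  ###.# -> #   bit 29 = 1  t=0,i=21
  ###.. -> #   bit 28 = 1  t=3,i=16
  ##.## -> #   bit 27 = 1  t=1,i=9
  ##.#. -> #   bit 26 = 1  t=0,i=22
  ##..# -> .   bit 25 = 0  t=2,i=10
  ##... -> #   bit 24 = 1  t=0,i=7
  #.### -> #   bit 23 = 1  t=1,i=6
  #.##. -> .   bit 22 = 0  t=0,i=5
  #.#.# -> .   bit 21 = 0  t=0,i=3
  #.#.. -> #   bit 20 = 1  t=0,i=23
  #..## -> .   bit 19 = 0  t=2,i=11
  #..#. -> .   bit 18 = 0  t=0,i=0
  #...# -> .   bit 17 = 0  t=3,i=18
  #.... -> #   bit 16 = 1  t=0,i=8
  .#### -> #   bit 15 = 1  t=0,i=13
  .###. -> .   bit 14 = 0  t=1,i=7
  .##.# -> .   bit 13 = 0  t=1,i=11
  .##.. -> #   bit 12 = 1  t=0,i=6
  .#.## -> #   bit 11 = 1  t=0,i=4
  .#.#. -> .   bit 10 = 0  t=0,i=2
  .#..# -> #   bit 9 = 1  t=0,i=24
  .#... -> .   bit 8 = 0  t=1,i=14
  ..### -> .   bit 7 = 0  t=0,i=12
  ..##. -> .   bit 6 = 0  t=2,i=12
  ..#.# -> #   bit 5 = 1  t=0,i=1
  ..#.. -> .   bit 4 = 0  t=5,i=17
  ...## -> #   bit 3 = 1  t=0,i=11
  ...#. -> .   bit 2 = 0  t=3,i=19
  ....# -> #   bit 1 = 1  t=0,i=10
  ..... -> .   bit 0 = 0  t=0,i=9
  bits 01111101100100011001101000101010 = 2106694186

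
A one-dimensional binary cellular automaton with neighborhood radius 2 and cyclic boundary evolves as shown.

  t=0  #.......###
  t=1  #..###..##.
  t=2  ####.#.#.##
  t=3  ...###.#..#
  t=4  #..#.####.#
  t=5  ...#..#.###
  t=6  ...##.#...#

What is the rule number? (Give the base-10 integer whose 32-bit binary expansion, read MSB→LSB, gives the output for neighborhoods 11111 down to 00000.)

  ##### -> .   bit 31 = 0  t=2,i=0
  ####. -> .   bit 30 = 0  t=0,i=10
  ###.# -> #   bit 29 = 1  t=2,i=3
  ###.. -> #   bit 28 = 1  t=0,i=0
  ##.## -> #   bit 27 = 1  t=4,i=9
  ##.#. -> #   bit 26 = 1  t=1,i=10
  ##..# -> .   bit 25 = 0  t=1,i=6
  ##... -> .   bit 24 = 0  t=0,i=1
  #.### -> .   bit 23 = 0  t=2,i=9
  #.##. -> #   bit 22 = 1  t=4,i=10
  #.#.# -> #   bit 21 = 1  t=2,i=5
  #.#.. -> #   bit 20 = 1  t=1,i=0
  #..## -> #   bit 19 = 1  t=1,i=2
  #..#. -> .   bit 18 = 0  t=3,i=9
  #...# -> .   bit 17 = 0  t=3,i=1
  #.... -> .   bit 16 = 0  t=0,i=2
  .#### -> #   bit 15 = 1  t=0,i=9
  .###. -> .   bit 14 = 0  t=1,i=4
  .##.# -> #   bit 13 = 1  t=1,i=9
  .##.. -> .   bit 12 = 0  t=4,i=0
  .#.## -> .   bit 11 = 0  t=2,i=8
  .#.#. -> .   bit 10 = 0  t=2,i=6
  .#..# -> #   bit 9 = 1  t=1,i=1
  .#... -> #   bit 8 = 1  t=3,i=0
  ..### -> #   bit 7 = 1  t=0,i=8
  ..##. -> .   bit 6 = 0  t=1,i=8
  ..#.# -> #   bit 5 = 1  t=4,i=3
  ..#.. -> #   bit 4 = 1  t=3,i=10
  ...## -> .   bit 3 = 0  t=0,i=7
  ...#. -> .   bit 2 = 0  t=5,i=2
  ....# -> .   bit 1 = 0  t=0,i=6
  ..... -> #   bit 0 = 1  t=0,i=3
  bits 00111100011110001010001110110001 = 1014539185

1014539185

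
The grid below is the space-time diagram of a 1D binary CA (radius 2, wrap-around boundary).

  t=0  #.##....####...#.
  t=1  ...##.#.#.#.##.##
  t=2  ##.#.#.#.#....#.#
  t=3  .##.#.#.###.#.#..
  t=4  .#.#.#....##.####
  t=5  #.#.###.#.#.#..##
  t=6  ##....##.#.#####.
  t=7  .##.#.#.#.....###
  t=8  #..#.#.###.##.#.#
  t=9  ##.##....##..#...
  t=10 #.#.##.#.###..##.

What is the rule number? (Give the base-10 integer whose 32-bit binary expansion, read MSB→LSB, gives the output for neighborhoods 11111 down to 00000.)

1863981027

  #####|.  b31=0 t=6,i=13
  ####.|#  b30=1 t=0,i=10
  ###.#|#  b29=1 t=2,i=1
  ###..|.  b28=0 t=0,i=11
  ##.##|#  b27=1 t=1,i=14
  ##.#.|#  b26=1 t=1,i=5
  ##..#|#  b25=1 t=8,i=1
  ##...|#  b24=1 t=0,i=4
  #.###|.  b23=0 t=2,i=16
  #.##.|.  b22=0 t=0,i=2
  #.#.#|.  b21=0 t=0,i=0
  #.#..|#  b20=1 t=2,i=9
  #..##|#  b19=1 t=5,i=14
  #..#.|.  b18=0 t=8,i=2
  #...#|#  b17=1 t=0,i=13
  #....|.  b16=0 t=0,i=5
  .####|.  b15=0 t=0,i=9
  .###.|.  b14=0 t=2,i=0
  .##.#|.  b13=0 t=1,i=4
  .##..|#  b12=1 t=0,i=3
  .#.##|.  b11=0 t=0,i=1
  .#.#.|#  b10=1 t=0,i=16
  .#..#|#  b9=1 t=5,i=13
  .#...|#  b8=1 t=2,i=10
  ..###|#  b7=1 t=0,i=8
  ..##.|#  b6=1 t=1,i=3
  ..#.#|#  b5=1 t=0,i=15
  ..#..|.  b4=0 t=9,i=13
  ...##|.  b3=0 t=0,i=7
  ...#.|.  b2=0 t=0,i=14
  ....#|#  b1=1 t=0,i=6
  .....|#  b0=1 t=7,i=11
  bits 01101111000110100001011111100011 = 1863981027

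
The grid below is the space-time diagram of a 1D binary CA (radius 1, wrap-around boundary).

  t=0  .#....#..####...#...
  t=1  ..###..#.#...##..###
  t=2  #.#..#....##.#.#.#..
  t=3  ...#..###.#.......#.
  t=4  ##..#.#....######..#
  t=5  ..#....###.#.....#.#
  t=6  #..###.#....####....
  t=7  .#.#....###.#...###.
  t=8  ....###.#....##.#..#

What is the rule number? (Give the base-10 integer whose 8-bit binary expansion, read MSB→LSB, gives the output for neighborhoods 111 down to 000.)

25

  ###|.  b7=0 t=0,i=10
  ##.|.  b6=0 t=0,i=12
  #.#|.  b5=0 t=1,i=8
  #..|#  b4=1 t=0,i=2
  .##|#  b3=1 t=0,i=9
  .#.|.  b2=0 t=0,i=1
  ..#|.  b1=0 t=0,i=0
  ...|#  b0=1 t=0,i=3
  bits 00011001 = 25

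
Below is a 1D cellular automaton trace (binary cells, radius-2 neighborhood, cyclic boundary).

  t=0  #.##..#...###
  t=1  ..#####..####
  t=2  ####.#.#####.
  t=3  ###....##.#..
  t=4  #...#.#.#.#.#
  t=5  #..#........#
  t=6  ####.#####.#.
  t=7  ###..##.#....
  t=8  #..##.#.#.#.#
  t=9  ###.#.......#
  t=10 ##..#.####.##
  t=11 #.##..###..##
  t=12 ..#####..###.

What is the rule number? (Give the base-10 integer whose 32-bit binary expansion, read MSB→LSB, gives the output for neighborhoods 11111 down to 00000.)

  nb #####: next=.  (t=1,i=4, bit31=0)
  nb ####.: next=#  (t=0,i=12, bit30=1)
  nb ###.#: next=.  (t=0,i=0, bit29=0)
  nb ###..: next=.  (t=1,i=6, bit28=0)
  nb ##.##: next=.  (t=0,i=1, bit27=0)
  nb ##.#.: next=.  (t=2,i=4, bit26=0)
  nb ##..#: next=#  (t=0,i=4, bit25=1)
  nb ##...: next=.  (t=3,i=3, bit24=0)
  nb #.###: next=#  (t=2,i=0, bit23=1)
  nb #.##.: next=#  (t=0,i=2, bit22=1)
  nb #.#.#: next=.  (t=2,i=5, bit21=0)
  nb #.#..: next=#  (t=3,i=10, bit20=1)
  nb #..##: next=#  (t=1,i=1, bit19=1)
  nb #..#.: next=#  (t=0,i=5, bit18=1)
  nb #...#: next=.  (t=0,i=8, bit17=0)
  nb #....: next=#  (t=3,i=4, bit16=1)
  nb .####: next=#  (t=0,i=11, bit15=1)
  nb .###.: next=.  (t=3,i=1, bit14=0)
  nb .##.#: next=#  (t=3,i=8, bit13=1)
  nb .##..: next=#  (t=0,i=3, bit12=1)
  nb .#.##: next=.  (t=2,i=6, bit11=0)
  nb .#.#.: next=.  (t=4,i=5, bit10=0)
  nb .#..#: next=.  (t=3,i=11, bit9=0)
  nb .#...: next=.  (t=0,i=7, bit8=0)
  nb ..###: next=#  (t=0,i=10, bit7=1)
  nb ..##.: next=.  (t=3,i=7, bit6=0)
  nb ..#.#: next=.  (t=4,i=4, bit5=0)
  nb ..#..: next=#  (t=0,i=6, bit4=1)
  nb ...##: next=#  (t=0,i=9, bit3=1)
  nb ...#.: next=#  (t=4,i=3, bit2=1)
  nb ....#: next=.  (t=3,i=5, bit1=0)
  nb .....: next=#  (t=5,i=6, bit0=1)
  bits 01000010110111011011000010011101 = 1121824925

1121824925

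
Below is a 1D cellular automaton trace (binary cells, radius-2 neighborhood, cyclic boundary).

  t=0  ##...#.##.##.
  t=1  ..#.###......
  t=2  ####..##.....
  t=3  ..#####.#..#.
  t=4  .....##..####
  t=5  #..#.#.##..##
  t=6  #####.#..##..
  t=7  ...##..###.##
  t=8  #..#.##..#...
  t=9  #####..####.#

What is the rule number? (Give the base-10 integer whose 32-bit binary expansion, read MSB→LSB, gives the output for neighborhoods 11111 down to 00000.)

1930170230

  nb #####: next=.  (t=3,i=4, bit31=0)
  nb ####.: next=#  (t=2,i=2, bit30=1)
  nb ###.#: next=#  (t=3,i=6, bit29=1)
  nb ###..: next=#  (t=1,i=6, bit28=1)
  nb ##.##: next=.  (t=0,i=9, bit27=0)
  nb ##.#.: next=.  (t=3,i=7, bit26=0)
  nb ##..#: next=#  (t=2,i=4, bit25=1)
  nb ##...: next=#  (t=0,i=2, bit24=1)
  nb #.###: next=.  (t=1,i=4, bit23=0)
  nb #.##.: next=.  (t=0,i=0, bit22=0)
  nb #.#.#: next=.  (t=5,i=5, bit21=0)
  nb #.#..: next=.  (t=3,i=8, bit20=0)
  nb #..##: next=#  (t=2,i=5, bit19=1)
  nb #..#.: next=#  (t=3,i=10, bit18=1)
  nb #...#: next=.  (t=0,i=3, bit17=0)
  nb #....: next=.  (t=1,i=8, bit16=0)
  nb .####: next=.  (t=2,i=1, bit15=0)
  nb .###.: next=.  (t=1,i=5, bit14=0)
  nb .##.#: next=.  (t=0,i=8, bit13=0)
  nb .##..: next=.  (t=0,i=1, bit12=0)
  nb .#.##: next=#  (t=0,i=6, bit11=1)
  nb .#.#.: next=#  (t=5,i=4, bit10=1)
  nb .#..#: next=#  (t=3,i=9, bit9=1)
  nb .#...: next=#  (t=3,i=12, bit8=1)
  nb ..###: next=.  (t=2,i=0, bit7=0)
  nb ..##.: next=#  (t=2,i=6, bit6=1)
  nb ..#.#: next=#  (t=0,i=5, bit5=1)
  nb ..#..: next=#  (t=3,i=11, bit4=1)
  nb ...##: next=.  (t=2,i=12, bit3=0)
  nb ...#.: next=#  (t=0,i=4, bit2=1)
  nb ....#: next=#  (t=1,i=0, bit1=1)
  nb .....: next=.  (t=1,i=9, bit0=0)
  bits 01110011000011000000111101110110 = 1930170230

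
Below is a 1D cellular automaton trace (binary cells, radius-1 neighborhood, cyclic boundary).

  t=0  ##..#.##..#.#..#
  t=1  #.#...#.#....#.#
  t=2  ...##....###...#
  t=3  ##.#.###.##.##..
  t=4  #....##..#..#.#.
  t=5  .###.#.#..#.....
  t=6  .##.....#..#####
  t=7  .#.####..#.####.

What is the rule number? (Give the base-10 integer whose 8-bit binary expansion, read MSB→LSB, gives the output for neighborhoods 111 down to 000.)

  [7] ### => #  t=0,i=0
  [6] ##. => .  t=0,i=1
  [5] #.# => .  t=0,i=5
  [4] #.. => #  t=0,i=2
  [3] .## => #  t=0,i=6
  [2] .#. => .  t=0,i=4
  [1] ..# => .  t=0,i=3
  [0] ... => #  t=1,i=4
  bits 10011001 = 153

153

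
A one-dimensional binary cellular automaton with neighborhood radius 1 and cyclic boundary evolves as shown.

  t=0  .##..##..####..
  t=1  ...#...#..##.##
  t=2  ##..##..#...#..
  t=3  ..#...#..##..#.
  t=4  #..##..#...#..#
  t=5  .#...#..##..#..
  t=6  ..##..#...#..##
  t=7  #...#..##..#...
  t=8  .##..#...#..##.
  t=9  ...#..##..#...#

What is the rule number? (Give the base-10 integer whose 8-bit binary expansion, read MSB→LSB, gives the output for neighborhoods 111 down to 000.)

177

  [7] ### => #  t=0,i=10
  [6] ##. => .  t=0,i=2
  [5] #.# => #  t=1,i=12
  [4] #.. => #  t=0,i=3
  [3] .## => .  t=0,i=1
  [2] .#. => .  t=1,i=3
  [1] ..# => .  t=0,i=0
  [0] ... => #  t=0,i=14
  bits 10110001 = 177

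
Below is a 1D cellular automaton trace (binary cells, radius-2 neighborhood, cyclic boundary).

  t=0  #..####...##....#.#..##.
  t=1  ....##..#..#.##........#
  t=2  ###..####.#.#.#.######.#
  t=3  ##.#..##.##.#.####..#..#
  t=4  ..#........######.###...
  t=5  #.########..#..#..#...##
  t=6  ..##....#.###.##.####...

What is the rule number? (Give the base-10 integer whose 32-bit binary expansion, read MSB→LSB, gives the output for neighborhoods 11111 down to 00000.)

1185388819

  nb #####: next=.  (t=2,i=18, bit31=0)
  nb ####.: next=#  (t=0,i=5, bit30=1)
  nb ###.#: next=.  (t=2,i=8, bit29=0)
  nb ###..: next=.  (t=0,i=6, bit28=0)
  nb ##.##: next=.  (t=2,i=22, bit27=0)
  nb ##.#.: next=#  (t=0,i=23, bit26=1)
  nb ##..#: next=#  (t=1,i=6, bit25=1)
  nb ##...: next=.  (t=0,i=7, bit24=0)
  nb #.###: next=#  (t=2,i=16, bit23=1)
  nb #.##.: next=.  (t=1,i=13, bit22=0)
  nb #.#.#: next=#  (t=2,i=10, bit21=1)
  nb #.#..: next=.  (t=0,i=0, bit20=0)
  nb #..##: next=.  (t=0,i=2, bit19=0)
  nb #..#.: next=#  (t=1,i=7, bit18=1)
  nb #...#: next=#  (t=0,i=8, bit17=1)
  nb #....: next=#  (t=0,i=13, bit16=1)
  nb .####: next=#  (t=0,i=4, bit15=1)
  nb .###.: next=.  (t=3,i=0, bit14=0)
  nb .##.#: next=.  (t=0,i=22, bit13=0)
  nb .##..: next=#  (t=0,i=11, bit12=1)
  nb .#.##: next=#  (t=1,i=12, bit11=1)
  nb .#.#.: next=.  (t=0,i=17, bit10=0)
  nb .#..#: next=.  (t=0,i=1, bit9=0)
  nb .#...: next=#  (t=1,i=0, bit8=1)
  nb ..###: next=.  (t=0,i=3, bit7=0)
  nb ..##.: next=.  (t=0,i=10, bit6=0)
  nb ..#.#: next=.  (t=0,i=16, bit5=0)
  nb ..#..: next=#  (t=1,i=8, bit4=1)
  nb ...##: next=.  (t=0,i=9, bit3=0)
  nb ...#.: next=.  (t=0,i=15, bit2=0)
  nb ....#: next=#  (t=0,i=14, bit1=1)
  nb .....: next=#  (t=1,i=17, bit0=1)
  bits 01000110101001111001100100010011 = 1185388819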